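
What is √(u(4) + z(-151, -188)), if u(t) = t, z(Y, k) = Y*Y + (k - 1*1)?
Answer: 2*√5654 ≈ 150.39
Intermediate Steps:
z(Y, k) = -1 + k + Y² (z(Y, k) = Y² + (k - 1) = Y² + (-1 + k) = -1 + k + Y²)
√(u(4) + z(-151, -188)) = √(4 + (-1 - 188 + (-151)²)) = √(4 + (-1 - 188 + 22801)) = √(4 + 22612) = √22616 = 2*√5654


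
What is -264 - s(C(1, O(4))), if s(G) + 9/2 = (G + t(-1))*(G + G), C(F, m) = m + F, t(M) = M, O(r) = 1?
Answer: -527/2 ≈ -263.50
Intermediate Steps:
C(F, m) = F + m
s(G) = -9/2 + 2*G*(-1 + G) (s(G) = -9/2 + (G - 1)*(G + G) = -9/2 + (-1 + G)*(2*G) = -9/2 + 2*G*(-1 + G))
-264 - s(C(1, O(4))) = -264 - (-9/2 - 2*(1 + 1) + 2*(1 + 1)²) = -264 - (-9/2 - 2*2 + 2*2²) = -264 - (-9/2 - 4 + 2*4) = -264 - (-9/2 - 4 + 8) = -264 - 1*(-½) = -264 + ½ = -527/2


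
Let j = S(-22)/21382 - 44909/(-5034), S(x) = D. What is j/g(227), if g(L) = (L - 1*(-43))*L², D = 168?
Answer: 96108995/149753511575604 ≈ 6.4178e-7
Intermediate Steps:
S(x) = 168
j = 480544975/53818494 (j = 168/21382 - 44909/(-5034) = 168*(1/21382) - 44909*(-1/5034) = 84/10691 + 44909/5034 = 480544975/53818494 ≈ 8.9290)
g(L) = L²*(43 + L) (g(L) = (L + 43)*L² = (43 + L)*L² = L²*(43 + L))
j/g(227) = 480544975/(53818494*((227²*(43 + 227)))) = 480544975/(53818494*((51529*270))) = (480544975/53818494)/13912830 = (480544975/53818494)*(1/13912830) = 96108995/149753511575604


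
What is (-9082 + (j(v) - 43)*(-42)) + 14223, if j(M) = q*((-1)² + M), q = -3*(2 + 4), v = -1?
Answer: 6947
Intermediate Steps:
q = -18 (q = -3*6 = -18)
j(M) = -18 - 18*M (j(M) = -18*((-1)² + M) = -18*(1 + M) = -18 - 18*M)
(-9082 + (j(v) - 43)*(-42)) + 14223 = (-9082 + ((-18 - 18*(-1)) - 43)*(-42)) + 14223 = (-9082 + ((-18 + 18) - 43)*(-42)) + 14223 = (-9082 + (0 - 43)*(-42)) + 14223 = (-9082 - 43*(-42)) + 14223 = (-9082 + 1806) + 14223 = -7276 + 14223 = 6947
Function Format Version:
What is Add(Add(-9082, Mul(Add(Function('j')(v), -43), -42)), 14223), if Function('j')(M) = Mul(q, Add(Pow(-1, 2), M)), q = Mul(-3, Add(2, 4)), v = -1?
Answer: 6947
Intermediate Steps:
q = -18 (q = Mul(-3, 6) = -18)
Function('j')(M) = Add(-18, Mul(-18, M)) (Function('j')(M) = Mul(-18, Add(Pow(-1, 2), M)) = Mul(-18, Add(1, M)) = Add(-18, Mul(-18, M)))
Add(Add(-9082, Mul(Add(Function('j')(v), -43), -42)), 14223) = Add(Add(-9082, Mul(Add(Add(-18, Mul(-18, -1)), -43), -42)), 14223) = Add(Add(-9082, Mul(Add(Add(-18, 18), -43), -42)), 14223) = Add(Add(-9082, Mul(Add(0, -43), -42)), 14223) = Add(Add(-9082, Mul(-43, -42)), 14223) = Add(Add(-9082, 1806), 14223) = Add(-7276, 14223) = 6947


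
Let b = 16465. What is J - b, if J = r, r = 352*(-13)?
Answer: -21041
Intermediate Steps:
r = -4576
J = -4576
J - b = -4576 - 1*16465 = -4576 - 16465 = -21041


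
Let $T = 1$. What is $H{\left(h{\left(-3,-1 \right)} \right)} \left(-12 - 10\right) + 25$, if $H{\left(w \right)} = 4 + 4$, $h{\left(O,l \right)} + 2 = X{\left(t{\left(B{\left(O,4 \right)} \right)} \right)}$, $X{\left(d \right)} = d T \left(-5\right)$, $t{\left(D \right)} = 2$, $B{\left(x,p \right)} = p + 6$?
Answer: $-151$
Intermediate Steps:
$B{\left(x,p \right)} = 6 + p$
$X{\left(d \right)} = - 5 d$ ($X{\left(d \right)} = d 1 \left(-5\right) = d \left(-5\right) = - 5 d$)
$h{\left(O,l \right)} = -12$ ($h{\left(O,l \right)} = -2 - 10 = -12$)
$H{\left(w \right)} = 8$
$H{\left(h{\left(-3,-1 \right)} \right)} \left(-12 - 10\right) + 25 = 8 \left(-12 - 10\right) + 25 = 8 \left(-22\right) + 25 = -176 + 25 = -151$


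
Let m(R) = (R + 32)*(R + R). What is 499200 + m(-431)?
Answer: 843138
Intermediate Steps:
m(R) = 2*R*(32 + R) (m(R) = (32 + R)*(2*R) = 2*R*(32 + R))
499200 + m(-431) = 499200 + 2*(-431)*(32 - 431) = 499200 + 2*(-431)*(-399) = 499200 + 343938 = 843138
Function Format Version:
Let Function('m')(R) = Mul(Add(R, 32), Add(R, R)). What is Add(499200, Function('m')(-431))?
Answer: 843138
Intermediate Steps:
Function('m')(R) = Mul(2, R, Add(32, R)) (Function('m')(R) = Mul(Add(32, R), Mul(2, R)) = Mul(2, R, Add(32, R)))
Add(499200, Function('m')(-431)) = Add(499200, Mul(2, -431, Add(32, -431))) = Add(499200, Mul(2, -431, -399)) = Add(499200, 343938) = 843138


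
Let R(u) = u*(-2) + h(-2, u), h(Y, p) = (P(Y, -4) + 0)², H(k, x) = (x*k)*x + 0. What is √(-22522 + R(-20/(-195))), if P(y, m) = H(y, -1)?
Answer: I*√34250190/39 ≈ 150.06*I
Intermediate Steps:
H(k, x) = k*x² (H(k, x) = (k*x)*x + 0 = k*x² + 0 = k*x²)
P(y, m) = y (P(y, m) = y*(-1)² = y*1 = y)
h(Y, p) = Y² (h(Y, p) = (Y + 0)² = Y²)
R(u) = 4 - 2*u (R(u) = u*(-2) + (-2)² = -2*u + 4 = 4 - 2*u)
√(-22522 + R(-20/(-195))) = √(-22522 + (4 - (-40)/(-195))) = √(-22522 + (4 - (-40)*(-1)/195)) = √(-22522 + (4 - 2*4/39)) = √(-22522 + (4 - 8/39)) = √(-22522 + 148/39) = √(-878210/39) = I*√34250190/39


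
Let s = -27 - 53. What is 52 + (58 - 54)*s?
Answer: -268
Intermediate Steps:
s = -80
52 + (58 - 54)*s = 52 + (58 - 54)*(-80) = 52 + 4*(-80) = 52 - 320 = -268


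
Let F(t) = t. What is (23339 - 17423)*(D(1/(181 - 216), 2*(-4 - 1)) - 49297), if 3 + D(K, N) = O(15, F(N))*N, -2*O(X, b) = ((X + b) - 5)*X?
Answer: -291658800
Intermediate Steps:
O(X, b) = -X*(-5 + X + b)/2 (O(X, b) = -((X + b) - 5)*X/2 = -(-5 + X + b)*X/2 = -X*(-5 + X + b)/2)
D(K, N) = -3 + N*(-75 - 15*N/2) (D(K, N) = -3 + ((½)*15*(5 - 1*15 - N))*N = -3 + ((½)*15*(5 - 15 - N))*N = -3 + ((½)*15*(-10 - N))*N = -3 + (-75 - 15*N/2)*N = -3 + N*(-75 - 15*N/2))
(23339 - 17423)*(D(1/(181 - 216), 2*(-4 - 1)) - 49297) = (23339 - 17423)*((-3 - 15*2*(-4 - 1)*(10 + 2*(-4 - 1))/2) - 49297) = 5916*((-3 - 15*2*(-5)*(10 + 2*(-5))/2) - 49297) = 5916*((-3 - 15/2*(-10)*(10 - 10)) - 49297) = 5916*((-3 - 15/2*(-10)*0) - 49297) = 5916*((-3 + 0) - 49297) = 5916*(-3 - 49297) = 5916*(-49300) = -291658800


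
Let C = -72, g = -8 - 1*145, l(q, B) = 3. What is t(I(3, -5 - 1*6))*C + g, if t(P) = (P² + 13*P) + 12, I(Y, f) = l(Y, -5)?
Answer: -4473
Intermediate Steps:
I(Y, f) = 3
g = -153 (g = -8 - 145 = -153)
t(P) = 12 + P² + 13*P
t(I(3, -5 - 1*6))*C + g = (12 + 3² + 13*3)*(-72) - 153 = (12 + 9 + 39)*(-72) - 153 = 60*(-72) - 153 = -4320 - 153 = -4473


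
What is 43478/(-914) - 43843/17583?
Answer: -402273088/8035431 ≈ -50.062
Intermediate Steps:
43478/(-914) - 43843/17583 = 43478*(-1/914) - 43843*1/17583 = -21739/457 - 43843/17583 = -402273088/8035431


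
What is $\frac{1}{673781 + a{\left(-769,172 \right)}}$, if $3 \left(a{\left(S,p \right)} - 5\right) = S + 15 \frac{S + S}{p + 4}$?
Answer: $\frac{264}{177800297} \approx 1.4848 \cdot 10^{-6}$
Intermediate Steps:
$a{\left(S,p \right)} = 5 + \frac{S}{3} + \frac{10 S}{4 + p}$ ($a{\left(S,p \right)} = 5 + \frac{S + 15 \frac{S + S}{p + 4}}{3} = 5 + \frac{S + 15 \frac{2 S}{4 + p}}{3} = 5 + \frac{S + \frac{30 S}{4 + p}}{3} = 5 + \left(\frac{S}{3} + \frac{10 S}{4 + p}\right) = 5 + \frac{S}{3} + \frac{10 S}{4 + p}$)
$\frac{1}{673781 + a{\left(-769,172 \right)}} = \frac{1}{673781 + \frac{60 + 15 \cdot 172 + 34 \left(-769\right) - 132268}{3 \left(4 + 172\right)}} = \frac{1}{673781 + \frac{60 + 2580 - 26146 - 132268}{3 \cdot 176}} = \frac{1}{673781 + \frac{1}{3} \cdot \frac{1}{176} \left(-155774\right)} = \frac{1}{673781 - \frac{77887}{264}} = \frac{1}{\frac{177800297}{264}} = \frac{264}{177800297}$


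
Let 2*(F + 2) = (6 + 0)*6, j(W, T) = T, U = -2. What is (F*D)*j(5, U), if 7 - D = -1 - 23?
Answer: -992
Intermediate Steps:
F = 16 (F = -2 + ((6 + 0)*6)/2 = -2 + (6*6)/2 = -2 + (½)*36 = -2 + 18 = 16)
D = 31 (D = 7 - (-1 - 23) = 7 - 1*(-24) = 7 + 24 = 31)
(F*D)*j(5, U) = (16*31)*(-2) = 496*(-2) = -992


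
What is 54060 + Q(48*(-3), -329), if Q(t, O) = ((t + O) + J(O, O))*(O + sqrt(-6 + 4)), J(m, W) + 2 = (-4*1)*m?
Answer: -222629 + 841*I*sqrt(2) ≈ -2.2263e+5 + 1189.4*I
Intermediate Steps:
J(m, W) = -2 - 4*m (J(m, W) = -2 + (-4*1)*m = -2 - 4*m)
Q(t, O) = (O + I*sqrt(2))*(-2 + t - 3*O) (Q(t, O) = ((t + O) + (-2 - 4*O))*(O + sqrt(-6 + 4)) = ((O + t) + (-2 - 4*O))*(O + sqrt(-2)) = (-2 + t - 3*O)*(O + I*sqrt(2)) = (O + I*sqrt(2))*(-2 + t - 3*O))
54060 + Q(48*(-3), -329) = 54060 + (-3*(-329)**2 - 2*(-329) - 15792*(-3) - 2*I*sqrt(2) + I*(48*(-3))*sqrt(2) - 3*I*(-329)*sqrt(2)) = 54060 + (-3*108241 + 658 - 329*(-144) - 2*I*sqrt(2) + I*(-144)*sqrt(2) + 987*I*sqrt(2)) = 54060 + (-324723 + 658 + 47376 - 2*I*sqrt(2) - 144*I*sqrt(2) + 987*I*sqrt(2)) = 54060 + (-276689 + 841*I*sqrt(2)) = -222629 + 841*I*sqrt(2)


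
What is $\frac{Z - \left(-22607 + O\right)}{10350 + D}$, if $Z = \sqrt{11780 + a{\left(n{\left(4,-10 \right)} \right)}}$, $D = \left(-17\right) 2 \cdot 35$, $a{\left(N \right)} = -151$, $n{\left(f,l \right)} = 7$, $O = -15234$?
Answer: $\frac{37841}{9160} + \frac{\sqrt{11629}}{9160} \approx 4.1429$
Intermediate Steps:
$D = -1190$ ($D = \left(-34\right) 35 = -1190$)
$Z = \sqrt{11629}$ ($Z = \sqrt{11780 - 151} = \sqrt{11629} \approx 107.84$)
$\frac{Z - \left(-22607 + O\right)}{10350 + D} = \frac{\sqrt{11629} + \left(22607 - -15234\right)}{10350 - 1190} = \frac{\sqrt{11629} + \left(22607 + 15234\right)}{9160} = \left(\sqrt{11629} + 37841\right) \frac{1}{9160} = \left(37841 + \sqrt{11629}\right) \frac{1}{9160} = \frac{37841}{9160} + \frac{\sqrt{11629}}{9160}$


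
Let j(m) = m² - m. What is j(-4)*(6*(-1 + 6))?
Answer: 600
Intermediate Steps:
j(-4)*(6*(-1 + 6)) = (-4*(-1 - 4))*(6*(-1 + 6)) = (-4*(-5))*(6*5) = 20*30 = 600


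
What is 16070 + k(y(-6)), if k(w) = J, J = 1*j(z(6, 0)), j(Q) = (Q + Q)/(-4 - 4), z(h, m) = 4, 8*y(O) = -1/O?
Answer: 16069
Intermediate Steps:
y(O) = -1/(8*O) (y(O) = (-1/O)/8 = -1/(8*O))
j(Q) = -Q/4 (j(Q) = (2*Q)/(-8) = (2*Q)*(-⅛) = -Q/4)
J = -1 (J = 1*(-¼*4) = 1*(-1) = -1)
k(w) = -1
16070 + k(y(-6)) = 16070 - 1 = 16069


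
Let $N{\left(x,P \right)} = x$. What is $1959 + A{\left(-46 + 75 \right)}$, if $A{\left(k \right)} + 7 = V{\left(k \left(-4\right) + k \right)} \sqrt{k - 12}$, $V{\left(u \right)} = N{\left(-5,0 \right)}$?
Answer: $1952 - 5 \sqrt{17} \approx 1931.4$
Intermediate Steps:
$V{\left(u \right)} = -5$
$A{\left(k \right)} = -7 - 5 \sqrt{-12 + k}$ ($A{\left(k \right)} = -7 - 5 \sqrt{k - 12} = -7 - 5 \sqrt{-12 + k}$)
$1959 + A{\left(-46 + 75 \right)} = 1959 - \left(7 + 5 \sqrt{-12 + \left(-46 + 75\right)}\right) = 1959 - \left(7 + 5 \sqrt{-12 + 29}\right) = 1959 - \left(7 + 5 \sqrt{17}\right) = 1952 - 5 \sqrt{17}$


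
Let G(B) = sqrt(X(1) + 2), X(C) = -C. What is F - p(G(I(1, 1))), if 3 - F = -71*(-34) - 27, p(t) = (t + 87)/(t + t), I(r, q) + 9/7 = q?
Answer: -2428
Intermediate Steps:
I(r, q) = -9/7 + q
G(B) = 1 (G(B) = sqrt(-1*1 + 2) = sqrt(-1 + 2) = sqrt(1) = 1)
p(t) = (87 + t)/(2*t) (p(t) = (87 + t)/((2*t)) = (87 + t)*(1/(2*t)) = (87 + t)/(2*t))
F = -2384 (F = 3 - (-71*(-34) - 27) = 3 - (2414 - 27) = 3 - 1*2387 = 3 - 2387 = -2384)
F - p(G(I(1, 1))) = -2384 - (87 + 1)/(2*1) = -2384 - 88/2 = -2384 - 1*44 = -2384 - 44 = -2428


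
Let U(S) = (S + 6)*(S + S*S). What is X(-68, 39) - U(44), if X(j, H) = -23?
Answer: -99023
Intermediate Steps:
U(S) = (6 + S)*(S + S²)
X(-68, 39) - U(44) = -23 - 44*(6 + 44² + 7*44) = -23 - 44*(6 + 1936 + 308) = -23 - 44*2250 = -23 - 1*99000 = -23 - 99000 = -99023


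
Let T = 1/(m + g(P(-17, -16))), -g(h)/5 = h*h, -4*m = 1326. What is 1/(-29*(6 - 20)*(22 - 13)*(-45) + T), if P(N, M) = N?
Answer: -3553/584219792 ≈ -6.0816e-6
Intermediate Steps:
m = -663/2 (m = -1/4*1326 = -663/2 ≈ -331.50)
g(h) = -5*h**2 (g(h) = -5*h*h = -5*h**2)
T = -2/3553 (T = 1/(-663/2 - 5*(-17)**2) = 1/(-663/2 - 5*289) = 1/(-663/2 - 1445) = 1/(-3553/2) = -2/3553 ≈ -0.00056290)
1/(-29*(6 - 20)*(22 - 13)*(-45) + T) = 1/(-29*(6 - 20)*(22 - 13)*(-45) - 2/3553) = 1/(-(-406)*9*(-45) - 2/3553) = 1/(-29*(-126)*(-45) - 2/3553) = 1/(3654*(-45) - 2/3553) = 1/(-164430 - 2/3553) = 1/(-584219792/3553) = -3553/584219792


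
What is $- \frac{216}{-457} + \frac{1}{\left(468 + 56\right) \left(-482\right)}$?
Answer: $\frac{54554231}{115423576} \approx 0.47264$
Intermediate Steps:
$- \frac{216}{-457} + \frac{1}{\left(468 + 56\right) \left(-482\right)} = \left(-216\right) \left(- \frac{1}{457}\right) + \frac{1}{524} \left(- \frac{1}{482}\right) = \frac{216}{457} + \frac{1}{524} \left(- \frac{1}{482}\right) = \frac{216}{457} - \frac{1}{252568} = \frac{54554231}{115423576}$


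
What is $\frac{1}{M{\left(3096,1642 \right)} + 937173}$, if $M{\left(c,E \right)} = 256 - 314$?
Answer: $\frac{1}{937115} \approx 1.0671 \cdot 10^{-6}$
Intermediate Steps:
$M{\left(c,E \right)} = -58$ ($M{\left(c,E \right)} = 256 - 314 = -58$)
$\frac{1}{M{\left(3096,1642 \right)} + 937173} = \frac{1}{-58 + 937173} = \frac{1}{937115}$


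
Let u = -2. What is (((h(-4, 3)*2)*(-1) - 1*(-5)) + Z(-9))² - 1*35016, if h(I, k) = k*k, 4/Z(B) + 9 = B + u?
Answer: -871044/25 ≈ -34842.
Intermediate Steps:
Z(B) = 4/(-11 + B) (Z(B) = 4/(-9 + (B - 2)) = 4/(-9 + (-2 + B)) = 4/(-11 + B))
h(I, k) = k²
(((h(-4, 3)*2)*(-1) - 1*(-5)) + Z(-9))² - 1*35016 = (((3²*2)*(-1) - 1*(-5)) + 4/(-11 - 9))² - 1*35016 = (((9*2)*(-1) + 5) + 4/(-20))² - 35016 = ((18*(-1) + 5) + 4*(-1/20))² - 35016 = ((-18 + 5) - ⅕)² - 35016 = (-13 - ⅕)² - 35016 = (-66/5)² - 35016 = 4356/25 - 35016 = -871044/25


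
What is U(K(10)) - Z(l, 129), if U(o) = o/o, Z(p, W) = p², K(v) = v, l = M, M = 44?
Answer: -1935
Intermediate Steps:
l = 44
U(o) = 1
U(K(10)) - Z(l, 129) = 1 - 1*44² = 1 - 1*1936 = 1 - 1936 = -1935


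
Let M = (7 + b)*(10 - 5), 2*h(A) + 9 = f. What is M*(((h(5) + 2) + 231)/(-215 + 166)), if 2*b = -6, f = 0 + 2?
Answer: -4590/49 ≈ -93.673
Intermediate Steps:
f = 2
b = -3 (b = (½)*(-6) = -3)
h(A) = -7/2 (h(A) = -9/2 + (½)*2 = -9/2 + 1 = -7/2)
M = 20 (M = (7 - 3)*(10 - 5) = 4*5 = 20)
M*(((h(5) + 2) + 231)/(-215 + 166)) = 20*(((-7/2 + 2) + 231)/(-215 + 166)) = 20*((-3/2 + 231)/(-49)) = 20*((459/2)*(-1/49)) = 20*(-459/98) = -4590/49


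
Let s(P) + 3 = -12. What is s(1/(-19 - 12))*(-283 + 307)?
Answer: -360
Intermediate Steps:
s(P) = -15 (s(P) = -3 - 12 = -15)
s(1/(-19 - 12))*(-283 + 307) = -15*(-283 + 307) = -15*24 = -360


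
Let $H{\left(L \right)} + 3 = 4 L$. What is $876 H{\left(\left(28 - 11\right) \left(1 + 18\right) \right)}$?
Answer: $1129164$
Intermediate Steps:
$H{\left(L \right)} = -3 + 4 L$
$876 H{\left(\left(28 - 11\right) \left(1 + 18\right) \right)} = 876 \left(-3 + 4 \left(28 - 11\right) \left(1 + 18\right)\right) = 876 \left(-3 + 4 \cdot 17 \cdot 19\right) = 876 \left(-3 + 4 \cdot 323\right) = 876 \left(-3 + 1292\right) = 876 \cdot 1289 = 1129164$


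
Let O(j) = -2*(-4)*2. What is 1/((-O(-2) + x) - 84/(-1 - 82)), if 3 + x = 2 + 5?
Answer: -83/912 ≈ -0.091009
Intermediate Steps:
x = 4 (x = -3 + (2 + 5) = -3 + 7 = 4)
O(j) = 16 (O(j) = 8*2 = 16)
1/((-O(-2) + x) - 84/(-1 - 82)) = 1/((-1*16 + 4) - 84/(-1 - 82)) = 1/((-16 + 4) - 84/(-83)) = 1/(-12 - 1/83*(-84)) = 1/(-12 + 84/83) = 1/(-912/83) = -83/912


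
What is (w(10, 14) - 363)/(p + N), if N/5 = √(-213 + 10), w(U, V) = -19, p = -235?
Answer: 8977/6030 + 191*I*√203/6030 ≈ 1.4887 + 0.4513*I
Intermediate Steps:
N = 5*I*√203 (N = 5*√(-213 + 10) = 5*√(-203) = 5*(I*√203) = 5*I*√203 ≈ 71.239*I)
(w(10, 14) - 363)/(p + N) = (-19 - 363)/(-235 + 5*I*√203) = -382/(-235 + 5*I*√203)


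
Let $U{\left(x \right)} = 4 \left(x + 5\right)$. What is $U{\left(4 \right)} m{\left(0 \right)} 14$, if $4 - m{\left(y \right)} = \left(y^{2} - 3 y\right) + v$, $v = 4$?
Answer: $0$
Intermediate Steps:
$U{\left(x \right)} = 20 + 4 x$ ($U{\left(x \right)} = 4 \left(5 + x\right) = 20 + 4 x$)
$m{\left(y \right)} = - y^{2} + 3 y$ ($m{\left(y \right)} = 4 - \left(\left(y^{2} - 3 y\right) + 4\right) = 4 - \left(4 + y^{2} - 3 y\right) = - y^{2} + 3 y$)
$U{\left(4 \right)} m{\left(0 \right)} 14 = \left(20 + 4 \cdot 4\right) 0 \left(3 - 0\right) 14 = \left(20 + 16\right) 0 \left(3 + 0\right) 14 = 36 \cdot 0 \cdot 3 \cdot 14 = 36 \cdot 0 \cdot 14 = 0 \cdot 14 = 0$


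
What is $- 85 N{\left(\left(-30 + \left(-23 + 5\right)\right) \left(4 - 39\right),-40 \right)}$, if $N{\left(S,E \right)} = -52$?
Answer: $4420$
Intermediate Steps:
$- 85 N{\left(\left(-30 + \left(-23 + 5\right)\right) \left(4 - 39\right),-40 \right)} = \left(-85\right) \left(-52\right) = 4420$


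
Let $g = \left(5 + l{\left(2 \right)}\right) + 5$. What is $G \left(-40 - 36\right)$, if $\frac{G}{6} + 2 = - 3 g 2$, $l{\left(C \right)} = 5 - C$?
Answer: $36480$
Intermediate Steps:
$g = 13$ ($g = \left(5 + \left(5 - 2\right)\right) + 5 = \left(5 + 3\right) + 5 = 8 + 5 = 13$)
$G = -480$ ($G = -12 + 6 \left(-3\right) 13 \cdot 2 = -12 + 6 \left(\left(-39\right) 2\right) = -12 + 6 \left(-78\right) = -12 - 468 = -480$)
$G \left(-40 - 36\right) = - 480 \left(-40 - 36\right) = \left(-480\right) \left(-76\right) = 36480$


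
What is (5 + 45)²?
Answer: 2500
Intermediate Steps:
(5 + 45)² = 50² = 2500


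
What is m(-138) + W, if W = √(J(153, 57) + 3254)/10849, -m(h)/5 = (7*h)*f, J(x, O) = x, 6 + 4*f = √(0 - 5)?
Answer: -7245 + √3407/10849 + 2415*I*√5/2 ≈ -7245.0 + 2700.1*I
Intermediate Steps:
f = -3/2 + I*√5/4 (f = -3/2 + √(0 - 5)/4 = -3/2 + √(-5)/4 = -3/2 + (I*√5)/4 = -3/2 + I*√5/4 ≈ -1.5 + 0.55902*I)
m(h) = -35*h*(-3/2 + I*√5/4) (m(h) = -5*7*h*(-3/2 + I*√5/4) = -35*h*(-3/2 + I*√5/4))
W = √3407/10849 (W = √(153 + 3254)/10849 = √3407*(1/10849) = √3407/10849 ≈ 0.0053802)
m(-138) + W = (35/4)*(-138)*(6 - I*√5) + √3407/10849 = (-7245 + 2415*I*√5/2) + √3407/10849 = -7245 + √3407/10849 + 2415*I*√5/2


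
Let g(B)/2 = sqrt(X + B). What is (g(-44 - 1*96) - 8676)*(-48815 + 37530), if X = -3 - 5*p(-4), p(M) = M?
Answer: 97908660 - 22570*I*sqrt(123) ≈ 9.7909e+7 - 2.5031e+5*I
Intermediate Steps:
X = 17 (X = -3 - 5*(-4) = -3 + 20 = 17)
g(B) = 2*sqrt(17 + B)
(g(-44 - 1*96) - 8676)*(-48815 + 37530) = (2*sqrt(17 + (-44 - 1*96)) - 8676)*(-48815 + 37530) = (2*sqrt(17 + (-44 - 96)) - 8676)*(-11285) = (2*sqrt(17 - 140) - 8676)*(-11285) = (2*sqrt(-123) - 8676)*(-11285) = (2*(I*sqrt(123)) - 8676)*(-11285) = (2*I*sqrt(123) - 8676)*(-11285) = (-8676 + 2*I*sqrt(123))*(-11285) = 97908660 - 22570*I*sqrt(123)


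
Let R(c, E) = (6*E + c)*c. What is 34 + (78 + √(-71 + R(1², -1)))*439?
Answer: 34276 + 878*I*√19 ≈ 34276.0 + 3827.1*I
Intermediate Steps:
R(c, E) = c*(c + 6*E) (R(c, E) = (c + 6*E)*c = c*(c + 6*E))
34 + (78 + √(-71 + R(1², -1)))*439 = 34 + (78 + √(-71 + 1²*(1² + 6*(-1))))*439 = 34 + (78 + √(-71 + 1*(1 - 6)))*439 = 34 + (78 + √(-71 + 1*(-5)))*439 = 34 + (78 + √(-71 - 5))*439 = 34 + (78 + √(-76))*439 = 34 + (78 + 2*I*√19)*439 = 34 + (34242 + 878*I*√19) = 34276 + 878*I*√19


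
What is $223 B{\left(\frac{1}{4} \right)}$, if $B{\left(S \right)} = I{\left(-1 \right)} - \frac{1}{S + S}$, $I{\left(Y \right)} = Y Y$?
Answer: $-223$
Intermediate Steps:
$I{\left(Y \right)} = Y^{2}$
$B{\left(S \right)} = 1 - \frac{1}{2 S}$ ($B{\left(S \right)} = \left(-1\right)^{2} - \frac{1}{S + S} = 1 - \frac{1}{2 S}$)
$223 B{\left(\frac{1}{4} \right)} = 223 \frac{- \frac{1}{2} + \frac{1}{4}}{\frac{1}{4}} = 223 \frac{1}{\frac{1}{4}} \left(- \frac{1}{2} + \frac{1}{4}\right) = 223 \cdot 4 \left(- \frac{1}{4}\right) = 223 \left(-1\right) = -223$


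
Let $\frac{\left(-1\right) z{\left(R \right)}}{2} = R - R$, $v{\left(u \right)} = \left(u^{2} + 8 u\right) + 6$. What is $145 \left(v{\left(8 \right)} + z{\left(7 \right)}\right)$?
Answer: $19430$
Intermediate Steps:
$v{\left(u \right)} = 6 + u^{2} + 8 u$
$z{\left(R \right)} = 0$ ($z{\left(R \right)} = - 2 \left(R - R\right) = \left(-2\right) 0 = 0$)
$145 \left(v{\left(8 \right)} + z{\left(7 \right)}\right) = 145 \left(\left(6 + 8^{2} + 8 \cdot 8\right) + 0\right) = 145 \left(\left(6 + 64 + 64\right) + 0\right) = 145 \left(134 + 0\right) = 145 \cdot 134 = 19430$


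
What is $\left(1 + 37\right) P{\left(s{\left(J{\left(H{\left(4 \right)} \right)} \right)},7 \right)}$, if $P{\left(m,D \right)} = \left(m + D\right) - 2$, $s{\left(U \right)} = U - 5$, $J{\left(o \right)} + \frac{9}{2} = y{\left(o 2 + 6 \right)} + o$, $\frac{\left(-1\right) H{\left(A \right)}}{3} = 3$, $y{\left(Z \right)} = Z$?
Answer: $-969$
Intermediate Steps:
$H{\left(A \right)} = -9$ ($H{\left(A \right)} = \left(-3\right) 3 = -9$)
$J{\left(o \right)} = \frac{3}{2} + 3 o$ ($J{\left(o \right)} = - \frac{9}{2} + \left(\left(o 2 + 6\right) + o\right) = - \frac{9}{2} + \left(\left(2 o + 6\right) + o\right) = - \frac{9}{2} + \left(\left(6 + 2 o\right) + o\right) = - \frac{9}{2} + \left(6 + 3 o\right) = \frac{3}{2} + 3 o$)
$s{\left(U \right)} = -5 + U$
$P{\left(m,D \right)} = -2 + D + m$ ($P{\left(m,D \right)} = \left(D + m\right) - 2 = -2 + D + m$)
$\left(1 + 37\right) P{\left(s{\left(J{\left(H{\left(4 \right)} \right)} \right)},7 \right)} = \left(1 + 37\right) \left(-2 + 7 + \left(-5 + \left(\frac{3}{2} + 3 \left(-9\right)\right)\right)\right) = 38 \left(-2 + 7 + \left(-5 + \left(\frac{3}{2} - 27\right)\right)\right) = 38 \left(-2 + 7 - \frac{61}{2}\right) = 38 \left(- \frac{51}{2}\right) = -969$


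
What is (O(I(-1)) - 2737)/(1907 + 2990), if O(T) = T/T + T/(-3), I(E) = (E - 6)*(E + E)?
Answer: -8222/14691 ≈ -0.55966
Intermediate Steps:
I(E) = 2*E*(-6 + E) (I(E) = (-6 + E)*(2*E) = 2*E*(-6 + E))
O(T) = 1 - T/3 (O(T) = 1 + T*(-⅓) = 1 - T/3)
(O(I(-1)) - 2737)/(1907 + 2990) = ((1 - 2*(-1)*(-6 - 1)/3) - 2737)/(1907 + 2990) = ((1 - 2*(-1)*(-7)/3) - 2737)/4897 = ((1 - ⅓*14) - 2737)*(1/4897) = ((1 - 14/3) - 2737)*(1/4897) = (-11/3 - 2737)*(1/4897) = -8222/3*1/4897 = -8222/14691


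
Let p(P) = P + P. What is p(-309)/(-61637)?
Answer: 618/61637 ≈ 0.010026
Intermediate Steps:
p(P) = 2*P
p(-309)/(-61637) = (2*(-309))/(-61637) = -618*(-1/61637) = 618/61637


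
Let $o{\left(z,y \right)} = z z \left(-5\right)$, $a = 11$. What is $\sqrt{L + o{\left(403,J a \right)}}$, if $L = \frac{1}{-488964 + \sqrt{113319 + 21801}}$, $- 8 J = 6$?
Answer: $\frac{\sqrt{-181320614326799826114503889 - 3735713409 \sqrt{8445}}}{14942853636} \approx 901.14 i$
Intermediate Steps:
$J = - \frac{3}{4}$ ($J = \left(- \frac{1}{8}\right) 6 = - \frac{3}{4} \approx -0.75$)
$o{\left(z,y \right)} = - 5 z^{2}$ ($o{\left(z,y \right)} = z^{2} \left(-5\right) = - 5 z^{2}$)
$L = \frac{1}{-488964 + 4 \sqrt{8445}}$ ($L = \frac{1}{-488964 + \sqrt{135120}} = \frac{1}{-488964 + 4 \sqrt{8445}} \approx -2.0467 \cdot 10^{-6}$)
$\sqrt{L + o{\left(403,J a \right)}} = \sqrt{\left(- \frac{40747}{19923804848} - \frac{\sqrt{8445}}{59771414544}\right) - 5 \cdot 403^{2}} = \sqrt{\left(- \frac{40747}{19923804848} - \frac{\sqrt{8445}}{59771414544}\right) - 812045} = \sqrt{- \frac{16179026107834907}{19923804848} - \frac{\sqrt{8445}}{59771414544}}$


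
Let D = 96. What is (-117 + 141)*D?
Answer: 2304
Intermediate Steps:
(-117 + 141)*D = (-117 + 141)*96 = 24*96 = 2304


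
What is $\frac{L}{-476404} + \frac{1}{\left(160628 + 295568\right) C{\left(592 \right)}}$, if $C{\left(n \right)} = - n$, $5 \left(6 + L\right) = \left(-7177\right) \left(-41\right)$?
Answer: $- \frac{19865327308321}{160826863396160} \approx -0.12352$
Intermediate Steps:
$L = \frac{294227}{5}$ ($L = -6 + \frac{\left(-7177\right) \left(-41\right)}{5} = -6 + \frac{1}{5} \cdot 294257 = -6 + \frac{294257}{5} = \frac{294227}{5} \approx 58845.0$)
$\frac{L}{-476404} + \frac{1}{\left(160628 + 295568\right) C{\left(592 \right)}} = \frac{294227}{5 \left(-476404\right)} + \frac{1}{\left(160628 + 295568\right) \left(\left(-1\right) 592\right)} = \frac{294227}{5} \left(- \frac{1}{476404}\right) + \frac{1}{456196 \left(-592\right)} = - \frac{294227}{2382020} + \frac{1}{456196} \left(- \frac{1}{592}\right) = - \frac{294227}{2382020} - \frac{1}{270068032} = - \frac{19865327308321}{160826863396160}$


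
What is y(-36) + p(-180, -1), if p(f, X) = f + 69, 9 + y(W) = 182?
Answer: 62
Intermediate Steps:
y(W) = 173 (y(W) = -9 + 182 = 173)
p(f, X) = 69 + f
y(-36) + p(-180, -1) = 173 + (69 - 180) = 173 - 111 = 62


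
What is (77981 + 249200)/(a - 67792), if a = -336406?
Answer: -327181/404198 ≈ -0.80946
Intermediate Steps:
(77981 + 249200)/(a - 67792) = (77981 + 249200)/(-336406 - 67792) = 327181/(-404198) = 327181*(-1/404198) = -327181/404198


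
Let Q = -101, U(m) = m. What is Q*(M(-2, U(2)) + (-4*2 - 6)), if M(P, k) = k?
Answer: 1212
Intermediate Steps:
Q*(M(-2, U(2)) + (-4*2 - 6)) = -101*(2 + (-4*2 - 6)) = -101*(2 + (-8 - 6)) = -101*(2 - 14) = -101*(-12) = 1212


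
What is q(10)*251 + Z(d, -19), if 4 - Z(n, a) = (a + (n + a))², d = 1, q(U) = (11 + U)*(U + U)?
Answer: 104055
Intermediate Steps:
q(U) = 2*U*(11 + U) (q(U) = (11 + U)*(2*U) = 2*U*(11 + U))
Z(n, a) = 4 - (n + 2*a)² (Z(n, a) = 4 - (a + (n + a))² = 4 - (a + (a + n))² = 4 - (n + 2*a)²)
q(10)*251 + Z(d, -19) = (2*10*(11 + 10))*251 + (4 - (1 + 2*(-19))²) = (2*10*21)*251 + (4 - (1 - 38)²) = 420*251 + (4 - 1*(-37)²) = 105420 + (4 - 1*1369) = 105420 + (4 - 1369) = 105420 - 1365 = 104055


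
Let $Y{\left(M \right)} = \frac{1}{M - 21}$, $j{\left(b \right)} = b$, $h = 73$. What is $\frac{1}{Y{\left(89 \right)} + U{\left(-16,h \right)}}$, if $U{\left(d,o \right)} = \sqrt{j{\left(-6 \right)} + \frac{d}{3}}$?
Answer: $\frac{204}{157219} - \frac{4624 i \sqrt{102}}{157219} \approx 0.0012976 - 0.29704 i$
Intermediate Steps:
$Y{\left(M \right)} = \frac{1}{-21 + M}$
$U{\left(d,o \right)} = \sqrt{-6 + \frac{d}{3}}$
$\frac{1}{Y{\left(89 \right)} + U{\left(-16,h \right)}} = \frac{1}{\frac{1}{-21 + 89} + \frac{\sqrt{-54 + 3 \left(-16\right)}}{3}} = \frac{1}{\frac{1}{68} + \frac{\sqrt{-54 - 48}}{3}} = \frac{1}{\frac{1}{68} + \frac{\sqrt{-102}}{3}} = \frac{1}{\frac{1}{68} + \frac{i \sqrt{102}}{3}}$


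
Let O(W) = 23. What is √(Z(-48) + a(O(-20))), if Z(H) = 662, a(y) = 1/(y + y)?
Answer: √1400838/46 ≈ 25.730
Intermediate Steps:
a(y) = 1/(2*y)
√(Z(-48) + a(O(-20))) = √(662 + (½)/23) = √(662 + (½)*(1/23)) = √(662 + 1/46) = √(30453/46) = √1400838/46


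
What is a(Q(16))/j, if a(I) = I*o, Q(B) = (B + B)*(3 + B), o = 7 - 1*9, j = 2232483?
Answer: -1216/2232483 ≈ -0.00054468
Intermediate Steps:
o = -2 (o = 7 - 9 = -2)
Q(B) = 2*B*(3 + B) (Q(B) = (2*B)*(3 + B) = 2*B*(3 + B))
a(I) = -2*I (a(I) = I*(-2) = -2*I)
a(Q(16))/j = -4*16*(3 + 16)/2232483 = -4*16*19*(1/2232483) = -2*608*(1/2232483) = -1216*1/2232483 = -1216/2232483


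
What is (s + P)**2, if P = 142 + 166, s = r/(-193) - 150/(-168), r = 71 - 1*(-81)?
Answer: 2772228330001/29203216 ≈ 94929.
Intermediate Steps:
r = 152 (r = 71 + 81 = 152)
s = 569/5404 (s = 152/(-193) - 150/(-168) = 152*(-1/193) - 150*(-1/168) = -152/193 + 25/28 = 569/5404 ≈ 0.10529)
P = 308
(s + P)**2 = (569/5404 + 308)**2 = (1665001/5404)**2 = 2772228330001/29203216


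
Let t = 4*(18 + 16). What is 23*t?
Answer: 3128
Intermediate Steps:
t = 136 (t = 4*34 = 136)
23*t = 23*136 = 3128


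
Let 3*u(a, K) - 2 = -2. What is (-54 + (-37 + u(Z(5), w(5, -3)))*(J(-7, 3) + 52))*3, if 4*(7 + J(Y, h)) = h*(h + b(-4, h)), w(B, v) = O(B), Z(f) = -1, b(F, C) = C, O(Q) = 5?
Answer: -11313/2 ≈ -5656.5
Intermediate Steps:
w(B, v) = 5
u(a, K) = 0 (u(a, K) = ⅔ + (⅓)*(-2) = ⅔ - ⅔ = 0)
J(Y, h) = -7 + h²/2 (J(Y, h) = -7 + (h*(h + h))/4 = -7 + (h*(2*h))/4 = -7 + (2*h²)/4 = -7 + h²/2)
(-54 + (-37 + u(Z(5), w(5, -3)))*(J(-7, 3) + 52))*3 = (-54 + (-37 + 0)*((-7 + (½)*3²) + 52))*3 = (-54 - 37*((-7 + (½)*9) + 52))*3 = (-54 - 37*((-7 + 9/2) + 52))*3 = (-54 - 37*(-5/2 + 52))*3 = (-54 - 37*99/2)*3 = (-54 - 3663/2)*3 = -3771/2*3 = -11313/2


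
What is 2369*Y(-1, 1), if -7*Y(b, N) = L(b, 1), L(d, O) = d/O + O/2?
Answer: 2369/14 ≈ 169.21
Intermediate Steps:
L(d, O) = O/2 + d/O (L(d, O) = d/O + O*(1/2) = d/O + O/2 = O/2 + d/O)
Y(b, N) = -1/14 - b/7 (Y(b, N) = -((1/2)*1 + b/1)/7 = -(1/2 + b*1)/7 = -(1/2 + b)/7 = -1/14 - b/7)
2369*Y(-1, 1) = 2369*(-1/14 - 1/7*(-1)) = 2369*(-1/14 + 1/7) = 2369*(1/14) = 2369/14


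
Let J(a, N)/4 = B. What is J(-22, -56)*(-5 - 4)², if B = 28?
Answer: 9072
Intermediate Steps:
J(a, N) = 112 (J(a, N) = 4*28 = 112)
J(-22, -56)*(-5 - 4)² = 112*(-5 - 4)² = 112*(-9)² = 112*81 = 9072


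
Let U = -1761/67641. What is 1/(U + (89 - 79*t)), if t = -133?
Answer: 22547/238907425 ≈ 9.4375e-5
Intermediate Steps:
U = -587/22547 (U = -1761*1/67641 = -587/22547 ≈ -0.026035)
1/(U + (89 - 79*t)) = 1/(-587/22547 + (89 - 79*(-133))) = 1/(-587/22547 + (89 + 10507)) = 1/(-587/22547 + 10596) = 1/(238907425/22547) = 22547/238907425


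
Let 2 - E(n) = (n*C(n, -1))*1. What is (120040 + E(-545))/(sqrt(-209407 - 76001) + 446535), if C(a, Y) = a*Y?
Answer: 20692779205/22154865737 - 1668268*I*sqrt(1982)/66464597211 ≈ 0.93401 - 0.0011174*I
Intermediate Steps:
C(a, Y) = Y*a
E(n) = 2 + n**2 (E(n) = 2 - n*(-n) = 2 - (-n**2) = 2 - (-1)*n**2 = 2 + n**2)
(120040 + E(-545))/(sqrt(-209407 - 76001) + 446535) = (120040 + (2 + (-545)**2))/(sqrt(-209407 - 76001) + 446535) = (120040 + (2 + 297025))/(sqrt(-285408) + 446535) = (120040 + 297027)/(12*I*sqrt(1982) + 446535) = 417067/(446535 + 12*I*sqrt(1982))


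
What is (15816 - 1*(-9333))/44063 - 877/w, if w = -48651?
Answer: 1262167250/2143709013 ≈ 0.58878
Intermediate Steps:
(15816 - 1*(-9333))/44063 - 877/w = (15816 - 1*(-9333))/44063 - 877/(-48651) = (15816 + 9333)*(1/44063) - 877*(-1/48651) = 25149*(1/44063) + 877/48651 = 25149/44063 + 877/48651 = 1262167250/2143709013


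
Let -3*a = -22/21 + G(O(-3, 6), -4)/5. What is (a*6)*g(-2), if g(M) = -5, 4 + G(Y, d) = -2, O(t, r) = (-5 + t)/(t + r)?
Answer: -472/21 ≈ -22.476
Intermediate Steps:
O(t, r) = (-5 + t)/(r + t)
G(Y, d) = -6 (G(Y, d) = -4 - 2 = -6)
a = 236/315 (a = -(-22/21 - 6/5)/3 = -1/3*(-236/105) = 236/315 ≈ 0.74921)
(a*6)*g(-2) = ((236/315)*6)*(-5) = (472/105)*(-5) = -472/21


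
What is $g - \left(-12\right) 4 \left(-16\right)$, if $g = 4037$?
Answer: $3269$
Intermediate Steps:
$g - \left(-12\right) 4 \left(-16\right) = 4037 - \left(-12\right) 4 \left(-16\right) = 4037 - \left(-48\right) \left(-16\right) = 4037 - 768 = 3269$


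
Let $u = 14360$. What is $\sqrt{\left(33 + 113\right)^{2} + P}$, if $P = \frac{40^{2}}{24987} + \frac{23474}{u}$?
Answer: $\frac{\sqrt{171536857909621240035}}{89703330} \approx 146.01$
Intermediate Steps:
$P = \frac{304760419}{179406660}$ ($P = \frac{40^{2}}{24987} + \frac{23474}{14360} = 1600 \cdot \frac{1}{24987} + 23474 \cdot \frac{1}{14360} = \frac{1600}{24987} + \frac{11737}{7180} = \frac{304760419}{179406660} \approx 1.6987$)
$\sqrt{\left(33 + 113\right)^{2} + P} = \sqrt{\left(33 + 113\right)^{2} + \frac{304760419}{179406660}} = \sqrt{146^{2} + \frac{304760419}{179406660}} = \sqrt{21316 + \frac{304760419}{179406660}} = \sqrt{\frac{3824537124979}{179406660}} = \frac{\sqrt{171536857909621240035}}{89703330}$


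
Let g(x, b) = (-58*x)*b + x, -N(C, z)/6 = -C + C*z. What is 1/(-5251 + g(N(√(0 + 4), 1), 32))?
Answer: -1/5251 ≈ -0.00019044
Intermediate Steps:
N(C, z) = 6*C - 6*C*z (N(C, z) = -6*(-C + C*z) = 6*C - 6*C*z)
g(x, b) = x - 58*b*x (g(x, b) = -58*b*x + x = x - 58*b*x)
1/(-5251 + g(N(√(0 + 4), 1), 32)) = 1/(-5251 + (6*√(0 + 4)*(1 - 1*1))*(1 - 58*32)) = 1/(-5251 + (6*√4*(1 - 1))*(1 - 1856)) = 1/(-5251 + (6*2*0)*(-1855)) = 1/(-5251 + 0*(-1855)) = 1/(-5251 + 0) = 1/(-5251) = -1/5251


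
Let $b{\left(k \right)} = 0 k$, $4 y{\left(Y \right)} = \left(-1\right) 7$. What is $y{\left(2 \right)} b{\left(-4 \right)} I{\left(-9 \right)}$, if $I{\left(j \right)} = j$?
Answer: $0$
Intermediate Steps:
$y{\left(Y \right)} = - \frac{7}{4}$ ($y{\left(Y \right)} = \frac{\left(-1\right) 7}{4} = \frac{1}{4} \left(-7\right) = - \frac{7}{4}$)
$b{\left(k \right)} = 0$
$y{\left(2 \right)} b{\left(-4 \right)} I{\left(-9 \right)} = \left(- \frac{7}{4}\right) 0 \left(-9\right) = 0 \left(-9\right) = 0$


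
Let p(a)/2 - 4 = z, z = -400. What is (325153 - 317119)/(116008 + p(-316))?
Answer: 4017/57608 ≈ 0.069730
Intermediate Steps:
p(a) = -792 (p(a) = 8 + 2*(-400) = 8 - 800 = -792)
(325153 - 317119)/(116008 + p(-316)) = (325153 - 317119)/(116008 - 792) = 8034/115216 = 8034*(1/115216) = 4017/57608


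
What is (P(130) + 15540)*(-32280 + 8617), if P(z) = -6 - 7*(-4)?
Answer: -368243606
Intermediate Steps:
P(z) = 22 (P(z) = -6 + 28 = 22)
(P(130) + 15540)*(-32280 + 8617) = (22 + 15540)*(-32280 + 8617) = 15562*(-23663) = -368243606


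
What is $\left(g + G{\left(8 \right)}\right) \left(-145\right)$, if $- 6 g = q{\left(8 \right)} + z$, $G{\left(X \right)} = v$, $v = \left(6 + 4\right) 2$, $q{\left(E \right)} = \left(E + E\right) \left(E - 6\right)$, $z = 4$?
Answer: $-2030$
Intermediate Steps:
$q{\left(E \right)} = 2 E \left(-6 + E\right)$
$v = 20$ ($v = 10 \cdot 2 = 20$)
$G{\left(X \right)} = 20$
$g = -6$ ($g = - \frac{2 \cdot 8 \left(-6 + 8\right) + 4}{6} = - \frac{2 \cdot 8 \cdot 2 + 4}{6} = - \frac{32 + 4}{6} = \left(- \frac{1}{6}\right) 36 = -6$)
$\left(g + G{\left(8 \right)}\right) \left(-145\right) = \left(-6 + 20\right) \left(-145\right) = 14 \left(-145\right) = -2030$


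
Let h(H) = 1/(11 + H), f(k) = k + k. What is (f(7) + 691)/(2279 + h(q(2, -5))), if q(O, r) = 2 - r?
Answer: 12690/41023 ≈ 0.30934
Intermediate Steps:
f(k) = 2*k
(f(7) + 691)/(2279 + h(q(2, -5))) = (2*7 + 691)/(2279 + 1/(11 + (2 - 1*(-5)))) = (14 + 691)/(2279 + 1/(11 + (2 + 5))) = 705/(2279 + 1/(11 + 7)) = 705/(2279 + 1/18) = 705/(41023/18) = 705*(18/41023) = 12690/41023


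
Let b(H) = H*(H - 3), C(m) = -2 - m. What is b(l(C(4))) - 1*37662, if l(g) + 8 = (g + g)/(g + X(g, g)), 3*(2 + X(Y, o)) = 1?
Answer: -19891082/529 ≈ -37601.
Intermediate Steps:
X(Y, o) = -5/3 (X(Y, o) = -2 + (⅓)*1 = -2 + ⅓ = -5/3)
l(g) = -8 + 2*g/(-5/3 + g) (l(g) = -8 + (g + g)/(g - 5/3) = -8 + (2*g)/(-5/3 + g) = -8 + 2*g/(-5/3 + g))
b(H) = H*(-3 + H)
b(l(C(4))) - 1*37662 = (2*(20 - 9*(-2 - 1*4))/(-5 + 3*(-2 - 1*4)))*(-3 + 2*(20 - 9*(-2 - 1*4))/(-5 + 3*(-2 - 1*4))) - 1*37662 = (2*(20 - 9*(-2 - 4))/(-5 + 3*(-2 - 4)))*(-3 + 2*(20 - 9*(-2 - 4))/(-5 + 3*(-2 - 4))) - 37662 = (2*(20 - 9*(-6))/(-5 + 3*(-6)))*(-3 + 2*(20 - 9*(-6))/(-5 + 3*(-6))) - 37662 = (2*(20 + 54)/(-5 - 18))*(-3 + 2*(20 + 54)/(-5 - 18)) - 37662 = (2*74/(-23))*(-3 + 2*74/(-23)) - 37662 = (2*(-1/23)*74)*(-3 + 2*(-1/23)*74) - 37662 = -148*(-3 - 148/23)/23 - 37662 = -148/23*(-217/23) - 37662 = 32116/529 - 37662 = -19891082/529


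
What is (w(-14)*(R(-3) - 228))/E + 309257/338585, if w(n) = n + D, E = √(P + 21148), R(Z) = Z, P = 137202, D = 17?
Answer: 23789/26045 - 693*√6334/31670 ≈ -0.82812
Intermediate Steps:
E = 5*√6334 (E = √(137202 + 21148) = √158350 = 5*√6334 ≈ 397.93)
w(n) = 17 + n (w(n) = n + 17 = 17 + n)
(w(-14)*(R(-3) - 228))/E + 309257/338585 = ((17 - 14)*(-3 - 228))/((5*√6334)) + 309257/338585 = (3*(-231))*(√6334/31670) + 309257*(1/338585) = -693*√6334/31670 + 23789/26045 = 23789/26045 - 693*√6334/31670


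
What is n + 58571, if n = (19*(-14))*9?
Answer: 56177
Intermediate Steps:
n = -2394 (n = -266*9 = -2394)
n + 58571 = -2394 + 58571 = 56177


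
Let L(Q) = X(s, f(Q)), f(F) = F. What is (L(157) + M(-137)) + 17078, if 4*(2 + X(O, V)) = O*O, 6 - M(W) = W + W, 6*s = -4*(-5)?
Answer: 156229/9 ≈ 17359.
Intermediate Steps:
s = 10/3 (s = (-4*(-5))/6 = (⅙)*20 = 10/3 ≈ 3.3333)
M(W) = 6 - 2*W (M(W) = 6 - (W + W) = 6 - 2*W)
X(O, V) = -2 + O²/4 (X(O, V) = -2 + (O*O)/4 = -2 + O²/4)
L(Q) = 7/9 (L(Q) = -2 + (10/3)²/4 = -2 + (¼)*(100/9) = -2 + 25/9 = 7/9)
(L(157) + M(-137)) + 17078 = (7/9 + (6 - 2*(-137))) + 17078 = (7/9 + (6 + 274)) + 17078 = (7/9 + 280) + 17078 = 2527/9 + 17078 = 156229/9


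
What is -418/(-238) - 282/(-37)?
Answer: 41291/4403 ≈ 9.3779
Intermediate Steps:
-418/(-238) - 282/(-37) = -418*(-1/238) - 282*(-1/37) = 209/119 + 282/37 = 41291/4403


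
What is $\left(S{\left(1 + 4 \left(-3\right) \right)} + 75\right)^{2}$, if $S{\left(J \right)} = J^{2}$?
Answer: $38416$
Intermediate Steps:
$\left(S{\left(1 + 4 \left(-3\right) \right)} + 75\right)^{2} = \left(\left(1 + 4 \left(-3\right)\right)^{2} + 75\right)^{2} = \left(\left(1 - 12\right)^{2} + 75\right)^{2} = \left(\left(-11\right)^{2} + 75\right)^{2} = \left(121 + 75\right)^{2} = 196^{2} = 38416$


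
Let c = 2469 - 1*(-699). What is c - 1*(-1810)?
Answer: 4978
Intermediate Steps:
c = 3168 (c = 2469 + 699 = 3168)
c - 1*(-1810) = 3168 - 1*(-1810) = 3168 + 1810 = 4978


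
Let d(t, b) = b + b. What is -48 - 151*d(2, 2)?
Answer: -652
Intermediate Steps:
d(t, b) = 2*b
-48 - 151*d(2, 2) = -48 - 302*2 = -48 - 151*4 = -48 - 604 = -652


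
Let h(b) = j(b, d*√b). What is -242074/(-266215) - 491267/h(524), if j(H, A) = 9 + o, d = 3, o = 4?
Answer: -130779497443/3460795 ≈ -37789.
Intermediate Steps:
j(H, A) = 13 (j(H, A) = 9 + 4 = 13)
h(b) = 13
-242074/(-266215) - 491267/h(524) = -242074/(-266215) - 491267/13 = -242074*(-1/266215) - 491267*1/13 = 242074/266215 - 491267/13 = -130779497443/3460795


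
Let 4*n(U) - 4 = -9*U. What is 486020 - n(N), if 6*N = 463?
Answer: 3889541/8 ≈ 4.8619e+5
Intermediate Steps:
N = 463/6 (N = (1/6)*463 = 463/6 ≈ 77.167)
n(U) = 1 - 9*U/4 (n(U) = 1 + (-9*U)/4 = 1 - 9*U/4)
486020 - n(N) = 486020 - (1 - 9/4*463/6) = 486020 - (1 - 1389/8) = 486020 - 1*(-1381/8) = 486020 + 1381/8 = 3889541/8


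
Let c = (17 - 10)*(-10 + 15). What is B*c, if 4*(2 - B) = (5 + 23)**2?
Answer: -6790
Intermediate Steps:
c = 35 (c = 7*5 = 35)
B = -194 (B = 2 - (5 + 23)**2/4 = 2 - 1/4*28**2 = 2 - 1/4*784 = 2 - 196 = -194)
B*c = -194*35 = -6790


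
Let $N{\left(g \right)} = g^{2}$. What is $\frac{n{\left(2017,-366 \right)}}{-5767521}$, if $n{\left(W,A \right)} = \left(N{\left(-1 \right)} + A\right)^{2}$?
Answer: $- \frac{133225}{5767521} \approx -0.023099$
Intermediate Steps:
$n{\left(W,A \right)} = \left(1 + A\right)^{2}$ ($n{\left(W,A \right)} = \left(\left(-1\right)^{2} + A\right)^{2} = \left(1 + A\right)^{2}$)
$\frac{n{\left(2017,-366 \right)}}{-5767521} = \frac{\left(1 - 366\right)^{2}}{-5767521} = \left(-365\right)^{2} \left(- \frac{1}{5767521}\right) = 133225 \left(- \frac{1}{5767521}\right) = - \frac{133225}{5767521}$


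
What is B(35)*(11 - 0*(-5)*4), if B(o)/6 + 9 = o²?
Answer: 80256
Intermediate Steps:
B(o) = -54 + 6*o²
B(35)*(11 - 0*(-5)*4) = (-54 + 6*35²)*(11 - 0*(-5)*4) = (-54 + 6*1225)*(11 - 0*4) = (-54 + 7350)*(11 - 1*0) = 7296*(11 + 0) = 7296*11 = 80256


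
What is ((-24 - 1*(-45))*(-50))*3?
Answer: -3150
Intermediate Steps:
((-24 - 1*(-45))*(-50))*3 = ((-24 + 45)*(-50))*3 = (21*(-50))*3 = -1050*3 = -3150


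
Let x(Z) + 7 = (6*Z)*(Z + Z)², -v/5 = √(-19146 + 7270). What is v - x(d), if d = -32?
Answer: 786439 - 10*I*√2969 ≈ 7.8644e+5 - 544.89*I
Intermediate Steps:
v = -10*I*√2969 (v = -5*√(-19146 + 7270) = -10*I*√2969 ≈ -544.89*I)
x(Z) = -7 + 24*Z³ (x(Z) = -7 + (6*Z)*(Z + Z)² = -7 + (6*Z)*(2*Z)² = -7 + (6*Z)*(4*Z²) = -7 + 24*Z³)
v - x(d) = -10*I*√2969 - (-7 + 24*(-32)³) = -10*I*√2969 - (-7 + 24*(-32768)) = -10*I*√2969 - (-7 - 786432) = -10*I*√2969 - 1*(-786439) = -10*I*√2969 + 786439 = 786439 - 10*I*√2969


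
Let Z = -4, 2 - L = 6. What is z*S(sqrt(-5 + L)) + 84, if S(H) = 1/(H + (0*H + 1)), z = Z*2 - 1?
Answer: 831/10 + 27*I/10 ≈ 83.1 + 2.7*I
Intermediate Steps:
L = -4 (L = 2 - 1*6 = 2 - 6 = -4)
z = -9 (z = -4*2 - 1 = -8 - 1 = -9)
S(H) = 1/(1 + H) (S(H) = 1/(H + (0 + 1)) = 1/(H + 1) = 1/(1 + H))
z*S(sqrt(-5 + L)) + 84 = -9/(1 + sqrt(-5 - 4)) + 84 = -9/(1 + sqrt(-9)) + 84 = -9*(1 - 3*I)/10 + 84 = 84 - 9*(1 - 3*I)/10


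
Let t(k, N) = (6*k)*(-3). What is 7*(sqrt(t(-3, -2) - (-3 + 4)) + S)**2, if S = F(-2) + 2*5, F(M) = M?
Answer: 819 + 112*sqrt(53) ≈ 1634.4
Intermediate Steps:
t(k, N) = -18*k
S = 8 (S = -2 + 2*5 = -2 + 10 = 8)
7*(sqrt(t(-3, -2) - (-3 + 4)) + S)**2 = 7*(sqrt(-18*(-3) - (-3 + 4)) + 8)**2 = 7*(sqrt(54 - 1*1) + 8)**2 = 7*(sqrt(54 - 1) + 8)**2 = 7*(sqrt(53) + 8)**2 = 7*(8 + sqrt(53))**2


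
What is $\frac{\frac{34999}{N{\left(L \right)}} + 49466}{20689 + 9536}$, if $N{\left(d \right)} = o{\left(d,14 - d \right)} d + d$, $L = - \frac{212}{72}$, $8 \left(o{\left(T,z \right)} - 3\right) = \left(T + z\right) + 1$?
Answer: $\frac{4727198}{3011619} \approx 1.5697$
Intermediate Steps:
$o{\left(T,z \right)} = \frac{25}{8} + \frac{T}{8} + \frac{z}{8}$ ($o{\left(T,z \right)} = 3 + \frac{\left(T + z\right) + 1}{8} = 3 + \frac{1 + T + z}{8} = 3 + \left(\frac{1}{8} + \frac{T}{8} + \frac{z}{8}\right) = \frac{25}{8} + \frac{T}{8} + \frac{z}{8}$)
$L = - \frac{53}{18}$ ($L = \left(-212\right) \frac{1}{72} = - \frac{53}{18} \approx -2.9444$)
$N{\left(d \right)} = \frac{47 d}{8}$ ($N{\left(d \right)} = \left(\frac{25}{8} + \frac{d}{8} + \frac{14 - d}{8}\right) d + d = \left(\frac{25}{8} + \frac{d}{8} - \left(- \frac{7}{4} + \frac{d}{8}\right)\right) d + d = \frac{39 d}{8} + d = \frac{47 d}{8}$)
$\frac{\frac{34999}{N{\left(L \right)}} + 49466}{20689 + 9536} = \frac{\frac{34999}{\frac{47}{8} \left(- \frac{53}{18}\right)} + 49466}{20689 + 9536} = \frac{\frac{34999}{- \frac{2491}{144}} + 49466}{30225} = \left(34999 \left(- \frac{144}{2491}\right) + 49466\right) \frac{1}{30225} = \left(- \frac{5039856}{2491} + 49466\right) \frac{1}{30225} = \frac{118179950}{2491} \cdot \frac{1}{30225} = \frac{4727198}{3011619}$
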